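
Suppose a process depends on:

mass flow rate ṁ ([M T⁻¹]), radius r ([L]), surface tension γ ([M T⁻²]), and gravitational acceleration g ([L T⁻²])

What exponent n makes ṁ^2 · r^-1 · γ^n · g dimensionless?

-2

Balance the M exponent: (1)·n from γ, plus 2·(1) − (0) + (0) = 2 from the rest, must sum to zero.
n + 2 = 0, so n = -2.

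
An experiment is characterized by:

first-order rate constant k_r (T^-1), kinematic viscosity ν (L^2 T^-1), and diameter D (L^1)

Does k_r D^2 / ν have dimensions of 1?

Sum the exponent of each base dimension across the product:
  L: [k_r]_L − [ν]_L + 2·[D]_L = (0) − (2) + 2·(1) = 0
  T: [k_r]_T − [ν]_T + 2·[D]_T = (-1) − (-1) + 2·(0) = 0
All base exponents vanish — dimensionless.

yes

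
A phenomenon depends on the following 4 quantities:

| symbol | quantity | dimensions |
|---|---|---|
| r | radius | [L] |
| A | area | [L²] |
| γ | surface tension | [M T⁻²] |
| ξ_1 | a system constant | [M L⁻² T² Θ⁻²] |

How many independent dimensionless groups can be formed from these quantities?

There are 4 variables and 4 base dimensions (M, L, T, Θ).
The dimension matrix has rank 3 (less than 4: the dimension vectors are linearly dependent).
Independent dimensionless groups: 4 − 3 = 1.

1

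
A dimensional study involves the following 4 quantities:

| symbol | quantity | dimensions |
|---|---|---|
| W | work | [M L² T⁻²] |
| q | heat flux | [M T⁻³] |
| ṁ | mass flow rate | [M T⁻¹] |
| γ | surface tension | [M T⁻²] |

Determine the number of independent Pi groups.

There are 4 variables and 3 base dimensions (M, L, T).
The dimension matrix has rank 3.
Independent dimensionless groups: 4 − 3 = 1.

1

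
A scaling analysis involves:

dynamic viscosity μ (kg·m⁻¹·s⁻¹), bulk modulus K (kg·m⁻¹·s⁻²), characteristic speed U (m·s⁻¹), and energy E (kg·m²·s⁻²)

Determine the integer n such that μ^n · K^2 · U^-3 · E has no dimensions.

-3

Balance the M exponent: (1)·n from μ, plus 2·(1) − 3·(0) + (1) = 3 from the rest, must sum to zero.
n + 3 = 0, so n = -3.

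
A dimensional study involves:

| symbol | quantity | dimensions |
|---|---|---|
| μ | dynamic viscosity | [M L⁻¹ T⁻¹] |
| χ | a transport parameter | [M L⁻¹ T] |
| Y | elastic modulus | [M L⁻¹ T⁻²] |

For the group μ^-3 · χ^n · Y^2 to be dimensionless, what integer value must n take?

1

Balance the M exponent: (1)·n from χ, plus −3·(1) + 2·(1) = -1 from the rest, must sum to zero.
n − 1 = 0, so n = 1.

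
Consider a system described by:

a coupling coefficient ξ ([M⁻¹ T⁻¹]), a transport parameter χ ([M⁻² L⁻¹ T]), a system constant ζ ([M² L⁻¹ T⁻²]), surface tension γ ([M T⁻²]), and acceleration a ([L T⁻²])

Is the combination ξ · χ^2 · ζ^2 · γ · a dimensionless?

no

Sum the exponent of each base dimension across the product:
  M: [ξ]_M + 2·[χ]_M + 2·[ζ]_M + [γ]_M + [a]_M = (-1) + 2·(-2) + 2·(2) + (1) + (0) = 0
  L: [ξ]_L + 2·[χ]_L + 2·[ζ]_L + [γ]_L + [a]_L = (0) + 2·(-1) + 2·(-1) + (0) + (1) = -3
  T: [ξ]_T + 2·[χ]_T + 2·[ζ]_T + [γ]_T + [a]_T = (-1) + 2·(1) + 2·(-2) + (-2) + (-2) = -7
Net dimensions [L⁻³ T⁻⁷] ≠ [1] — not dimensionless.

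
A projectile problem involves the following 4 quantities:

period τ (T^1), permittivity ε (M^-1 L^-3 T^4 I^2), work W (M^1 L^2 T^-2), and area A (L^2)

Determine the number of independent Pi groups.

0

There are 4 variables and 4 base dimensions (M, L, T, I).
The dimension matrix has rank 4.
Independent dimensionless groups: 4 − 4 = 0.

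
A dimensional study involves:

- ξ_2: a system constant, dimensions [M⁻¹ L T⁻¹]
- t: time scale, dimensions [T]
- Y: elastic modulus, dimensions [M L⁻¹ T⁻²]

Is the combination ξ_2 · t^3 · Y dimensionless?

Sum the exponent of each base dimension across the product:
  M: [ξ_2]_M + 3·[t]_M + [Y]_M = (-1) + 3·(0) + (1) = 0
  L: [ξ_2]_L + 3·[t]_L + [Y]_L = (1) + 3·(0) + (-1) = 0
  T: [ξ_2]_T + 3·[t]_T + [Y]_T = (-1) + 3·(1) + (-2) = 0
  I: [ξ_2]_I + 3·[t]_I + [Y]_I = (0) + 3·(0) + (0) = 0
All base exponents vanish — dimensionless.

yes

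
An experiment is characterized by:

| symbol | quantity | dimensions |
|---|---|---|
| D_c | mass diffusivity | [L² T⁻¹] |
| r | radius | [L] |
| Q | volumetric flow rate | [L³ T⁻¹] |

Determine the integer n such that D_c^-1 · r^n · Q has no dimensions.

-1

Balance the L exponent: (1)·n from r, plus −(2) + (3) = 1 from the rest, must sum to zero.
n + 1 = 0, so n = -1.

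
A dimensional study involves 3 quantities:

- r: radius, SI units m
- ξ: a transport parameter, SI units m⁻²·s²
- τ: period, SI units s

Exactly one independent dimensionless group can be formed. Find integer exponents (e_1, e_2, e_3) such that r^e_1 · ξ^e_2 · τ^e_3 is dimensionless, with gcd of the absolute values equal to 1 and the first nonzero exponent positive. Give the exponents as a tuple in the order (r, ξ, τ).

(2, 1, -2)

L: e_1·(1) + e_2·(-2) + e_3·(0) = 0
T: e_1·(0) + e_2·(2) + e_3·(1) = 0
Solving this homogeneous linear system for the smallest-integer solution (first nonzero entry positive) gives (2, 1, -2).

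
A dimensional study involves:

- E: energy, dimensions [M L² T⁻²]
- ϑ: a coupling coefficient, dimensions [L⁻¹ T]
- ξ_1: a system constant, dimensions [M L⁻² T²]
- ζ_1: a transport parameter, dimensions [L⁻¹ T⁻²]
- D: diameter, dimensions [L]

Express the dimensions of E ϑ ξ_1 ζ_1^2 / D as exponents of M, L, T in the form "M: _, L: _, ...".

Collect each base-dimension exponent across the product:
  M: (1) + (0) + (1) + 2·(0) − (0) = 2
  L: (2) + (-1) + (-2) + 2·(-1) − (1) = -4
  T: (-2) + (1) + (2) + 2·(-2) − (0) = -3
So the dimensions are [M² L⁻⁴ T⁻³].

M: 2, L: -4, T: -3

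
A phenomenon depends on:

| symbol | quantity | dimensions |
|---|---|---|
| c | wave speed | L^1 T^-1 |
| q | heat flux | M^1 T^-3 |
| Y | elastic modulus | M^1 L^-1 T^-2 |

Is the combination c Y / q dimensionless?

Sum the exponent of each base dimension across the product:
  M: [c]_M − [q]_M + [Y]_M = (0) − (1) + (1) = 0
  L: [c]_L − [q]_L + [Y]_L = (1) − (0) + (-1) = 0
  T: [c]_T − [q]_T + [Y]_T = (-1) − (-3) + (-2) = 0
  Θ: [c]_Θ − [q]_Θ + [Y]_Θ = (0) − (0) + (0) = 0
All base exponents vanish — dimensionless.

yes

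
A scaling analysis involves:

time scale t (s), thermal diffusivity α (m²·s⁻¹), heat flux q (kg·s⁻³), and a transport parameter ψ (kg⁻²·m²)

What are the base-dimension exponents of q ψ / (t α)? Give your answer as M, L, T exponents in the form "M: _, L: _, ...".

M: -1, L: 0, T: -3

Collect each base-dimension exponent across the product:
  M: −(0) − (0) + (1) + (-2) = -1
  L: −(0) − (2) + (0) + (2) = 0
  T: −(1) − (-1) + (-3) + (0) = -3
So the dimensions are [M⁻¹ T⁻³].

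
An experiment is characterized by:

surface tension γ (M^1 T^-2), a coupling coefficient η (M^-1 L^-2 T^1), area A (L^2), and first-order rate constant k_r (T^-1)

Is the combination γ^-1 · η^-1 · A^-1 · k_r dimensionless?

yes

Sum the exponent of each base dimension across the product:
  M: −[γ]_M − [η]_M − [A]_M + [k_r]_M = −(1) − (-1) − (0) + (0) = 0
  L: −[γ]_L − [η]_L − [A]_L + [k_r]_L = −(0) − (-2) − (2) + (0) = 0
  T: −[γ]_T − [η]_T − [A]_T + [k_r]_T = −(-2) − (1) − (0) + (-1) = 0
All base exponents vanish — dimensionless.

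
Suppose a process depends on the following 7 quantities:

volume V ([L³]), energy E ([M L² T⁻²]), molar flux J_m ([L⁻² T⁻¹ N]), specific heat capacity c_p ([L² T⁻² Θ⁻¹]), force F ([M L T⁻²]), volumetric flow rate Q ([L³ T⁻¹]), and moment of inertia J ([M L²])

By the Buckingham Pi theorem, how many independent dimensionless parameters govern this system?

There are 7 variables and 5 base dimensions (M, L, T, Θ, N).
The dimension matrix has rank 5.
Independent dimensionless groups: 7 − 5 = 2.

2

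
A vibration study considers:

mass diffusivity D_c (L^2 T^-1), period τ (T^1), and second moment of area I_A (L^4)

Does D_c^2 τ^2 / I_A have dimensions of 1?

Sum the exponent of each base dimension across the product:
  M: 2·[D_c]_M + 2·[τ]_M − [I_A]_M = 2·(0) + 2·(0) − (0) = 0
  L: 2·[D_c]_L + 2·[τ]_L − [I_A]_L = 2·(2) + 2·(0) − (4) = 0
  T: 2·[D_c]_T + 2·[τ]_T − [I_A]_T = 2·(-1) + 2·(1) − (0) = 0
All base exponents vanish — dimensionless.

yes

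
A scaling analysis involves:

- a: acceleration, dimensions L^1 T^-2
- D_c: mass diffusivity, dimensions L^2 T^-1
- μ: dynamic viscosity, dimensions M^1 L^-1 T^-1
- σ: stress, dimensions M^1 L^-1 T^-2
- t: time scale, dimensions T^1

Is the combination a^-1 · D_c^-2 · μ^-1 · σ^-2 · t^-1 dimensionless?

Sum the exponent of each base dimension across the product:
  M: −[a]_M − 2·[D_c]_M − [μ]_M − 2·[σ]_M − [t]_M = −(0) − 2·(0) − (1) − 2·(1) − (0) = -3
  L: −[a]_L − 2·[D_c]_L − [μ]_L − 2·[σ]_L − [t]_L = −(1) − 2·(2) − (-1) − 2·(-1) − (0) = -2
  T: −[a]_T − 2·[D_c]_T − [μ]_T − 2·[σ]_T − [t]_T = −(-2) − 2·(-1) − (-1) − 2·(-2) − (1) = 8
Net dimensions [M⁻³ L⁻² T⁸] ≠ [1] — not dimensionless.

no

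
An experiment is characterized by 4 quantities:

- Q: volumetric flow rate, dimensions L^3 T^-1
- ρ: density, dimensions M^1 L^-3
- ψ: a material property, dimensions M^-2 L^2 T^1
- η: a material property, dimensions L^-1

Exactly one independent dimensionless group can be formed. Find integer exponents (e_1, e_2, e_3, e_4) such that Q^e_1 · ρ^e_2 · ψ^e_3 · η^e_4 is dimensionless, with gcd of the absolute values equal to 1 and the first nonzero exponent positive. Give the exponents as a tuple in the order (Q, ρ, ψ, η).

M: e_1·(0) + e_2·(1) + e_3·(-2) + e_4·(0) = 0
L: e_1·(3) + e_2·(-3) + e_3·(2) + e_4·(-1) = 0
T: e_1·(-1) + e_2·(0) + e_3·(1) + e_4·(0) = 0
Solving this homogeneous linear system for the smallest-integer solution (first nonzero entry positive) gives (1, 2, 1, -1).

(1, 2, 1, -1)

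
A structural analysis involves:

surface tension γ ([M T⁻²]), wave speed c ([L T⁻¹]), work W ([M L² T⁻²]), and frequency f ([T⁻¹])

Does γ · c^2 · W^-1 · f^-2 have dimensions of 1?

yes

Sum the exponent of each base dimension across the product:
  M: [γ]_M + 2·[c]_M − [W]_M − 2·[f]_M = (1) + 2·(0) − (1) − 2·(0) = 0
  L: [γ]_L + 2·[c]_L − [W]_L − 2·[f]_L = (0) + 2·(1) − (2) − 2·(0) = 0
  T: [γ]_T + 2·[c]_T − [W]_T − 2·[f]_T = (-2) + 2·(-1) − (-2) − 2·(-1) = 0
All base exponents vanish — dimensionless.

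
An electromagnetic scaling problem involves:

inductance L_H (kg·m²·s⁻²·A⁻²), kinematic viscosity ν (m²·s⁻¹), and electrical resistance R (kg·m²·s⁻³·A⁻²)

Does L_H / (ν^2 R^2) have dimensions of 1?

Sum the exponent of each base dimension across the product:
  M: [L_H]_M − 2·[ν]_M − 2·[R]_M = (1) − 2·(0) − 2·(1) = -1
  L: [L_H]_L − 2·[ν]_L − 2·[R]_L = (2) − 2·(2) − 2·(2) = -6
  T: [L_H]_T − 2·[ν]_T − 2·[R]_T = (-2) − 2·(-1) − 2·(-3) = 6
  I: [L_H]_I − 2·[ν]_I − 2·[R]_I = (-2) − 2·(0) − 2·(-2) = 2
Net dimensions [M⁻¹ L⁻⁶ T⁶ I²] ≠ [1] — not dimensionless.

no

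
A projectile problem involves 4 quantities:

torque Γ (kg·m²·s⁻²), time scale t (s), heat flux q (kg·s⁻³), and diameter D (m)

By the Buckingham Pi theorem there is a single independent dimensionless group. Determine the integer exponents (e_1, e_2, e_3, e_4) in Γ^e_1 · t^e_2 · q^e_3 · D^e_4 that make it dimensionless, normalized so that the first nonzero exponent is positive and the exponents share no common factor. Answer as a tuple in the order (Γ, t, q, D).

(1, -1, -1, -2)

M: e_1·(1) + e_2·(0) + e_3·(1) + e_4·(0) = 0
L: e_1·(2) + e_2·(0) + e_3·(0) + e_4·(1) = 0
T: e_1·(-2) + e_2·(1) + e_3·(-3) + e_4·(0) = 0
Solving this homogeneous linear system for the smallest-integer solution (first nonzero entry positive) gives (1, -1, -1, -2).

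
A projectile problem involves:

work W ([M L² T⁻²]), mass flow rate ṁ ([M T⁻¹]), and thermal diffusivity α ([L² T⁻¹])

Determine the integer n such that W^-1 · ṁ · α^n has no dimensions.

1

Balance the L exponent: (2)·n from α, plus −(2) + (0) = -2 from the rest, must sum to zero.
2n − 2 = 0, so n = 1.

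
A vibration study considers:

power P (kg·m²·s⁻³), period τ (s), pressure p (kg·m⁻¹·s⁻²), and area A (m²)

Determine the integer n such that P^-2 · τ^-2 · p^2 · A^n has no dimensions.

Balance the L exponent: (2)·n from A, plus −2·(2) − 2·(0) + 2·(-1) = -6 from the rest, must sum to zero.
2n − 6 = 0, so n = 3.

3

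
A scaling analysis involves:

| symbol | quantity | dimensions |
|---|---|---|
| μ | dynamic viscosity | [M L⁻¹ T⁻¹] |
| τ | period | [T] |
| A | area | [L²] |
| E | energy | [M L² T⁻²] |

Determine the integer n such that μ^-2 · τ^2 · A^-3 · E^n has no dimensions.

Balance the M exponent: (1)·n from E, plus −2·(1) + 2·(0) − 3·(0) = -2 from the rest, must sum to zero.
n − 2 = 0, so n = 2.

2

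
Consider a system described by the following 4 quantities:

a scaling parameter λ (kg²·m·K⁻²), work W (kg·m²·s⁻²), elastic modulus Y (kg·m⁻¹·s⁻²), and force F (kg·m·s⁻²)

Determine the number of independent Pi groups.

1

There are 4 variables and 4 base dimensions (M, L, T, Θ).
The dimension matrix has rank 3 (less than 4: the dimension vectors are linearly dependent).
Independent dimensionless groups: 4 − 3 = 1.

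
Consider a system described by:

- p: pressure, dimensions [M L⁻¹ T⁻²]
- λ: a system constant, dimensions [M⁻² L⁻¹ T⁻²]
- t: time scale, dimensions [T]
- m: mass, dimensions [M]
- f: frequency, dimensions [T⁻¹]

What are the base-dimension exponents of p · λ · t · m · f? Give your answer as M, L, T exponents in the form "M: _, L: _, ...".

Collect each base-dimension exponent across the product:
  M: (1) + (-2) + (0) + (1) + (0) = 0
  L: (-1) + (-1) + (0) + (0) + (0) = -2
  T: (-2) + (-2) + (1) + (0) + (-1) = -4
So the dimensions are [L⁻² T⁻⁴].

M: 0, L: -2, T: -4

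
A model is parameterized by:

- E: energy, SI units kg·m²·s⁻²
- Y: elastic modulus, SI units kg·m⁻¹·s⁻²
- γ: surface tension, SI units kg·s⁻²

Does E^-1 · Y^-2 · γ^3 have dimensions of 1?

yes

Sum the exponent of each base dimension across the product:
  M: −[E]_M − 2·[Y]_M + 3·[γ]_M = −(1) − 2·(1) + 3·(1) = 0
  L: −[E]_L − 2·[Y]_L + 3·[γ]_L = −(2) − 2·(-1) + 3·(0) = 0
  T: −[E]_T − 2·[Y]_T + 3·[γ]_T = −(-2) − 2·(-2) + 3·(-2) = 0
All base exponents vanish — dimensionless.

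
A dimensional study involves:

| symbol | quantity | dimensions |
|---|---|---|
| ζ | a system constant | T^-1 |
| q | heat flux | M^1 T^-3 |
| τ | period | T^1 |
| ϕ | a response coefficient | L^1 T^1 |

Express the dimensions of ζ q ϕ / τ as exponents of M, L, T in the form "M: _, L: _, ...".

M: 1, L: 1, T: -4

Collect each base-dimension exponent across the product:
  M: (0) + (1) − (0) + (0) = 1
  L: (0) + (0) − (0) + (1) = 1
  T: (-1) + (-3) − (1) + (1) = -4
So the dimensions are [M L T⁻⁴].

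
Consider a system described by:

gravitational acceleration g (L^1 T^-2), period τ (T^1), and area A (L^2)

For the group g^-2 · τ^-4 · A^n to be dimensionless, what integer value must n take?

1

Balance the L exponent: (2)·n from A, plus −2·(1) − 4·(0) = -2 from the rest, must sum to zero.
2n − 2 = 0, so n = 1.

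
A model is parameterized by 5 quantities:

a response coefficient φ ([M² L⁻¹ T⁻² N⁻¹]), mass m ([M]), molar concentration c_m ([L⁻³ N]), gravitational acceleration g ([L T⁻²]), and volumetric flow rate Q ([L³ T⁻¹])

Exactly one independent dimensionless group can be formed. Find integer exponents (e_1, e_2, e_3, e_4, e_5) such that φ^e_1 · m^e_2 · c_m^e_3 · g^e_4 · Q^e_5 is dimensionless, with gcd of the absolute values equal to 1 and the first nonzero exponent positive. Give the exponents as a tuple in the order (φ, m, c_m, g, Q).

M: e_1·(2) + e_2·(1) + e_3·(0) + e_4·(0) + e_5·(0) = 0
L: e_1·(-1) + e_2·(0) + e_3·(-3) + e_4·(1) + e_5·(3) = 0
T: e_1·(-2) + e_2·(0) + e_3·(0) + e_4·(-2) + e_5·(-1) = 0
N: e_1·(-1) + e_2·(0) + e_3·(1) + e_4·(0) + e_5·(0) = 0
Solving this homogeneous linear system for the smallest-integer solution (first nonzero entry positive) gives (1, -2, 1, -2, 2).

(1, -2, 1, -2, 2)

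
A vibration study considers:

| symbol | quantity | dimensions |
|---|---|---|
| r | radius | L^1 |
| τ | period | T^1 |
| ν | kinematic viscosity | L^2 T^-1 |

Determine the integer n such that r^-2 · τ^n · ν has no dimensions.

1

Balance the T exponent: (1)·n from τ, plus −2·(0) + (-1) = -1 from the rest, must sum to zero.
n − 1 = 0, so n = 1.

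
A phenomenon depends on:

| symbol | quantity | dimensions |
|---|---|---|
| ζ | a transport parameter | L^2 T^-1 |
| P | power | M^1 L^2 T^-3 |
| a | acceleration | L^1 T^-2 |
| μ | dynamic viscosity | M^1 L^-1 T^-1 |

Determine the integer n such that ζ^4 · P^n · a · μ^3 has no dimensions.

Balance the M exponent: (1)·n from P, plus 4·(0) + (0) + 3·(1) = 3 from the rest, must sum to zero.
n + 3 = 0, so n = -3.

-3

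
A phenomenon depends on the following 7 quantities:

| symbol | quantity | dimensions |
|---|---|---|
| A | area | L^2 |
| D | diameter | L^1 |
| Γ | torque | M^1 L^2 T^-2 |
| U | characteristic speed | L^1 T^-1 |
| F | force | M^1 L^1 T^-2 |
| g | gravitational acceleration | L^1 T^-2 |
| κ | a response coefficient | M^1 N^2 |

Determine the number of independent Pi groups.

3

There are 7 variables and 4 base dimensions (M, L, T, N).
The dimension matrix has rank 4.
Independent dimensionless groups: 7 − 4 = 3.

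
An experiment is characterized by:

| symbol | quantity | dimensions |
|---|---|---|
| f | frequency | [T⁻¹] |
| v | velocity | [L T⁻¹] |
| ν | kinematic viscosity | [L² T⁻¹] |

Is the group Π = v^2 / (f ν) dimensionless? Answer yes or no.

Sum the exponent of each base dimension across the product:
  M: −[f]_M + 2·[v]_M − [ν]_M = −(0) + 2·(0) − (0) = 0
  L: −[f]_L + 2·[v]_L − [ν]_L = −(0) + 2·(1) − (2) = 0
  T: −[f]_T + 2·[v]_T − [ν]_T = −(-1) + 2·(-1) − (-1) = 0
All base exponents vanish — dimensionless.

yes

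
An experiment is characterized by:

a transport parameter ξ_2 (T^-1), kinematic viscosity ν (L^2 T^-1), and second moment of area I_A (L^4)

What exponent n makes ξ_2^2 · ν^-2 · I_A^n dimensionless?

1

Balance the L exponent: (4)·n from I_A, plus 2·(0) − 2·(2) = -4 from the rest, must sum to zero.
4n − 4 = 0, so n = 1.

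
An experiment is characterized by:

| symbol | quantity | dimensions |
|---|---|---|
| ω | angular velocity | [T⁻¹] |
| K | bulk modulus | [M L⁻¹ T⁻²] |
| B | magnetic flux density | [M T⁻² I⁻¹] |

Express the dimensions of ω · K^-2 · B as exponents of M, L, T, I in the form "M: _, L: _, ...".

M: -1, L: 2, T: 1, I: -1

Collect each base-dimension exponent across the product:
  M: (0) − 2·(1) + (1) = -1
  L: (0) − 2·(-1) + (0) = 2
  T: (-1) − 2·(-2) + (-2) = 1
  I: (0) − 2·(0) + (-1) = -1
So the dimensions are [M⁻¹ L² T I⁻¹].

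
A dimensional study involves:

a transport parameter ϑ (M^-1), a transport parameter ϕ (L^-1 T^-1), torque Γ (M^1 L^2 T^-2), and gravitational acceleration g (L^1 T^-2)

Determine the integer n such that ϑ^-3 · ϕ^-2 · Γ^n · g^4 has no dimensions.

Balance the M exponent: (1)·n from Γ, plus −3·(-1) − 2·(0) + 4·(0) = 3 from the rest, must sum to zero.
n + 3 = 0, so n = -3.

-3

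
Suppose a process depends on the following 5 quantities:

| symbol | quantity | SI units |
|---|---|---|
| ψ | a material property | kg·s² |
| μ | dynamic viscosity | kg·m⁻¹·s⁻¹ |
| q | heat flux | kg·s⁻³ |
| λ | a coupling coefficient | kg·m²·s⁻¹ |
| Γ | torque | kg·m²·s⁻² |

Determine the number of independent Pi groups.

There are 5 variables and 3 base dimensions (M, L, T).
The dimension matrix has rank 3.
Independent dimensionless groups: 5 − 3 = 2.

2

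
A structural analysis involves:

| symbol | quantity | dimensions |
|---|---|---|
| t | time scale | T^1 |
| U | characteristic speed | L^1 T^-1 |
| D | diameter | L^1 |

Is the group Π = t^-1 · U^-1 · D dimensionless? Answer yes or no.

yes

Sum the exponent of each base dimension across the product:
  L: −[t]_L − [U]_L + [D]_L = −(0) − (1) + (1) = 0
  T: −[t]_T − [U]_T + [D]_T = −(1) − (-1) + (0) = 0
All base exponents vanish — dimensionless.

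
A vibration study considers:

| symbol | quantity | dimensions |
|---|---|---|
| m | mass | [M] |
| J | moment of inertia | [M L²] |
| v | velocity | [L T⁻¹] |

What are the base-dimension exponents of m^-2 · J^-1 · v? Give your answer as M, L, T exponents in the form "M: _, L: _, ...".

Collect each base-dimension exponent across the product:
  M: −2·(1) − (1) + (0) = -3
  L: −2·(0) − (2) + (1) = -1
  T: −2·(0) − (0) + (-1) = -1
So the dimensions are [M⁻³ L⁻¹ T⁻¹].

M: -3, L: -1, T: -1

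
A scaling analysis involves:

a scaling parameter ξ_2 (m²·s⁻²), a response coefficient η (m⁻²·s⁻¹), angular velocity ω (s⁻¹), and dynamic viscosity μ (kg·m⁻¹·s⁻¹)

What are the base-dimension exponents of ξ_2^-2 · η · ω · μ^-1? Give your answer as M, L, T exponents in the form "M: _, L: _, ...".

M: -1, L: -5, T: 3

Collect each base-dimension exponent across the product:
  M: −2·(0) + (0) + (0) − (1) = -1
  L: −2·(2) + (-2) + (0) − (-1) = -5
  T: −2·(-2) + (-1) + (-1) − (-1) = 3
So the dimensions are [M⁻¹ L⁻⁵ T³].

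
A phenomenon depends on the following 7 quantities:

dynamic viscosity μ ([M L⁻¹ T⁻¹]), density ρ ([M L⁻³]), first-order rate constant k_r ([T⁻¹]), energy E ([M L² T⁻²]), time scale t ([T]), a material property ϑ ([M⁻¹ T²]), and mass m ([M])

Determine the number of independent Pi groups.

4

There are 7 variables and 3 base dimensions (M, L, T).
The dimension matrix has rank 3.
Independent dimensionless groups: 7 − 3 = 4.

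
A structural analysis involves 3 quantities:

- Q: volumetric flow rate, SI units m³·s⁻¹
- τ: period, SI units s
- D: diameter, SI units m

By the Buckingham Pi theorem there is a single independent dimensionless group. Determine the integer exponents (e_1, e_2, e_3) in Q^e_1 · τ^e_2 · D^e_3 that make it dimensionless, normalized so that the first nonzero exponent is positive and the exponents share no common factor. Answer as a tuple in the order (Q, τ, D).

L: e_1·(3) + e_2·(0) + e_3·(1) = 0
T: e_1·(-1) + e_2·(1) + e_3·(0) = 0
Solving this homogeneous linear system for the smallest-integer solution (first nonzero entry positive) gives (1, 1, -3).

(1, 1, -3)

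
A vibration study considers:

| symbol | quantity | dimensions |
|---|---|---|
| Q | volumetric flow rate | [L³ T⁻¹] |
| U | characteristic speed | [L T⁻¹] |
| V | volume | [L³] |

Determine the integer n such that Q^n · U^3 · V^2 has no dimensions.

Balance the L exponent: (3)·n from Q, plus 3·(1) + 2·(3) = 9 from the rest, must sum to zero.
3n + 9 = 0, so n = -3.

-3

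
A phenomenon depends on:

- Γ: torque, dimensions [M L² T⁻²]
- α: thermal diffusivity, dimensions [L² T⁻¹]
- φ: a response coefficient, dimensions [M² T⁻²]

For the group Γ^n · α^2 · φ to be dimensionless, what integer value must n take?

-2

Balance the M exponent: (1)·n from Γ, plus 2·(0) + (2) = 2 from the rest, must sum to zero.
n + 2 = 0, so n = -2.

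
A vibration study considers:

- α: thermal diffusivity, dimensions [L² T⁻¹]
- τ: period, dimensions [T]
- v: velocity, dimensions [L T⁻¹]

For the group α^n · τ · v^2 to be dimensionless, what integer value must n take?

-1

Balance the L exponent: (2)·n from α, plus (0) + 2·(1) = 2 from the rest, must sum to zero.
2n + 2 = 0, so n = -1.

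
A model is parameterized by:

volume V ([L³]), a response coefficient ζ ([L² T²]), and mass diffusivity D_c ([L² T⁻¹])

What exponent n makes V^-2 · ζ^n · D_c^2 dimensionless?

1

Balance the L exponent: (2)·n from ζ, plus −2·(3) + 2·(2) = -2 from the rest, must sum to zero.
2n − 2 = 0, so n = 1.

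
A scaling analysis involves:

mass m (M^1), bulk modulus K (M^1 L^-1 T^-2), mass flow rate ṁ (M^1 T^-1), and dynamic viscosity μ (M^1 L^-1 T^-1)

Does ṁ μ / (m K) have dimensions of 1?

yes

Sum the exponent of each base dimension across the product:
  M: −[m]_M − [K]_M + [ṁ]_M + [μ]_M = −(1) − (1) + (1) + (1) = 0
  L: −[m]_L − [K]_L + [ṁ]_L + [μ]_L = −(0) − (-1) + (0) + (-1) = 0
  T: −[m]_T − [K]_T + [ṁ]_T + [μ]_T = −(0) − (-2) + (-1) + (-1) = 0
All base exponents vanish — dimensionless.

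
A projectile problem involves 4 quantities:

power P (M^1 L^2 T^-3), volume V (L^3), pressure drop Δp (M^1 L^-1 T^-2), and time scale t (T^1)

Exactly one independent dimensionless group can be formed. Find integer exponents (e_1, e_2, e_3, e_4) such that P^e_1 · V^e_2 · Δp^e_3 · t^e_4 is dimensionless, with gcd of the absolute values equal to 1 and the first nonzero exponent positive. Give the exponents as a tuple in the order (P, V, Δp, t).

(1, -1, -1, 1)

M: e_1·(1) + e_2·(0) + e_3·(1) + e_4·(0) = 0
L: e_1·(2) + e_2·(3) + e_3·(-1) + e_4·(0) = 0
T: e_1·(-3) + e_2·(0) + e_3·(-2) + e_4·(1) = 0
Solving this homogeneous linear system for the smallest-integer solution (first nonzero entry positive) gives (1, -1, -1, 1).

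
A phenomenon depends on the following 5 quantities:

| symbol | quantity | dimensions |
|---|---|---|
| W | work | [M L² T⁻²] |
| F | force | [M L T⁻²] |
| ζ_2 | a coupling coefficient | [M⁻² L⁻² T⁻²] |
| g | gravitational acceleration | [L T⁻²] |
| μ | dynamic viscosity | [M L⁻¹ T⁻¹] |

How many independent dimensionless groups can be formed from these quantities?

2

There are 5 variables and 3 base dimensions (M, L, T).
The dimension matrix has rank 3.
Independent dimensionless groups: 5 − 3 = 2.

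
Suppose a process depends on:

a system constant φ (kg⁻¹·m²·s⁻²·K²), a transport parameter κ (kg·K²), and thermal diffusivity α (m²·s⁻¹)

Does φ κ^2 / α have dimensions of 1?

no

Sum the exponent of each base dimension across the product:
  M: [φ]_M + 2·[κ]_M − [α]_M = (-1) + 2·(1) − (0) = 1
  L: [φ]_L + 2·[κ]_L − [α]_L = (2) + 2·(0) − (2) = 0
  T: [φ]_T + 2·[κ]_T − [α]_T = (-2) + 2·(0) − (-1) = -1
  Θ: [φ]_Θ + 2·[κ]_Θ − [α]_Θ = (2) + 2·(2) − (0) = 6
Net dimensions [M T⁻¹ Θ⁶] ≠ [1] — not dimensionless.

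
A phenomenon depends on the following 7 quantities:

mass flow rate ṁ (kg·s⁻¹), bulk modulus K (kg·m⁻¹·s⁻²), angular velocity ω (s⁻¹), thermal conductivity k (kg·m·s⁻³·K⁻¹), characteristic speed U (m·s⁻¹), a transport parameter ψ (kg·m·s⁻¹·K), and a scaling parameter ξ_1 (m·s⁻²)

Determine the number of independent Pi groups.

There are 7 variables and 4 base dimensions (M, L, T, Θ).
The dimension matrix has rank 4.
Independent dimensionless groups: 7 − 4 = 3.

3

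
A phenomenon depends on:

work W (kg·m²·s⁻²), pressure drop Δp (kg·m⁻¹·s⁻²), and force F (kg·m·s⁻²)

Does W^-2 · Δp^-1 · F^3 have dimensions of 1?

Sum the exponent of each base dimension across the product:
  M: −2·[W]_M − [Δp]_M + 3·[F]_M = −2·(1) − (1) + 3·(1) = 0
  L: −2·[W]_L − [Δp]_L + 3·[F]_L = −2·(2) − (-1) + 3·(1) = 0
  T: −2·[W]_T − [Δp]_T + 3·[F]_T = −2·(-2) − (-2) + 3·(-2) = 0
  Θ: −2·[W]_Θ − [Δp]_Θ + 3·[F]_Θ = −2·(0) − (0) + 3·(0) = 0
All base exponents vanish — dimensionless.

yes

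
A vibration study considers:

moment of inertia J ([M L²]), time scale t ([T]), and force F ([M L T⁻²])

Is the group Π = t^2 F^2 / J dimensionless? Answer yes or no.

Sum the exponent of each base dimension across the product:
  M: −[J]_M + 2·[t]_M + 2·[F]_M = −(1) + 2·(0) + 2·(1) = 1
  L: −[J]_L + 2·[t]_L + 2·[F]_L = −(2) + 2·(0) + 2·(1) = 0
  T: −[J]_T + 2·[t]_T + 2·[F]_T = −(0) + 2·(1) + 2·(-2) = -2
Net dimensions [M T⁻²] ≠ [1] — not dimensionless.

no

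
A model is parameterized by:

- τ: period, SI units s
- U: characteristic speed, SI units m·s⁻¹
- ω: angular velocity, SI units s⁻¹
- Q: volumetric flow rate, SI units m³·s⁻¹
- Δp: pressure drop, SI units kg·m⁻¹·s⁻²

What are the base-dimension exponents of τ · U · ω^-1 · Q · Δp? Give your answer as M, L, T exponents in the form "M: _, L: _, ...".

Collect each base-dimension exponent across the product:
  M: (0) + (0) − (0) + (0) + (1) = 1
  L: (0) + (1) − (0) + (3) + (-1) = 3
  T: (1) + (-1) − (-1) + (-1) + (-2) = -2
So the dimensions are [M L³ T⁻²].

M: 1, L: 3, T: -2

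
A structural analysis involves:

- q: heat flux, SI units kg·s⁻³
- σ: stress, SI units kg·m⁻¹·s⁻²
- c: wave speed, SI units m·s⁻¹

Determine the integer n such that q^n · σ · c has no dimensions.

Balance the M exponent: (1)·n from q, plus (1) + (0) = 1 from the rest, must sum to zero.
n + 1 = 0, so n = -1.

-1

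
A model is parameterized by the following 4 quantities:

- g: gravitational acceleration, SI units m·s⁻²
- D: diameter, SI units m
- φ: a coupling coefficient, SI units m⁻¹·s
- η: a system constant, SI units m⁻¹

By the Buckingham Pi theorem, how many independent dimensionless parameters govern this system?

There are 4 variables and 2 base dimensions (L, T).
The dimension matrix has rank 2.
Independent dimensionless groups: 4 − 2 = 2.

2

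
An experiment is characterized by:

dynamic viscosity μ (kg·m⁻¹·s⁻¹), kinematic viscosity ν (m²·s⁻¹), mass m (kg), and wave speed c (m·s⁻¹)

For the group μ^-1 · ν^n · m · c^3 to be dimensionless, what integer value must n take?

Balance the L exponent: (2)·n from ν, plus −(-1) + (0) + 3·(1) = 4 from the rest, must sum to zero.
2n + 4 = 0, so n = -2.

-2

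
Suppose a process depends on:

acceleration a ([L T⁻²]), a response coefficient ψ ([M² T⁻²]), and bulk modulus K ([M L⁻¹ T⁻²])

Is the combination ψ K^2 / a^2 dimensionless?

Sum the exponent of each base dimension across the product:
  M: −2·[a]_M + [ψ]_M + 2·[K]_M = −2·(0) + (2) + 2·(1) = 4
  L: −2·[a]_L + [ψ]_L + 2·[K]_L = −2·(1) + (0) + 2·(-1) = -4
  T: −2·[a]_T + [ψ]_T + 2·[K]_T = −2·(-2) + (-2) + 2·(-2) = -2
Net dimensions [M⁴ L⁻⁴ T⁻²] ≠ [1] — not dimensionless.

no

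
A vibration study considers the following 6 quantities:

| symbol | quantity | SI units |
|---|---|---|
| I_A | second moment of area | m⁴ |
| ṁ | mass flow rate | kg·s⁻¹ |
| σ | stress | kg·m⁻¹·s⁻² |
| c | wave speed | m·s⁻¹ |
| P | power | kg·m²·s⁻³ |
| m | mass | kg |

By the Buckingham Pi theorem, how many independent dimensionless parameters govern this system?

There are 6 variables and 3 base dimensions (M, L, T).
The dimension matrix has rank 3.
Independent dimensionless groups: 6 − 3 = 3.

3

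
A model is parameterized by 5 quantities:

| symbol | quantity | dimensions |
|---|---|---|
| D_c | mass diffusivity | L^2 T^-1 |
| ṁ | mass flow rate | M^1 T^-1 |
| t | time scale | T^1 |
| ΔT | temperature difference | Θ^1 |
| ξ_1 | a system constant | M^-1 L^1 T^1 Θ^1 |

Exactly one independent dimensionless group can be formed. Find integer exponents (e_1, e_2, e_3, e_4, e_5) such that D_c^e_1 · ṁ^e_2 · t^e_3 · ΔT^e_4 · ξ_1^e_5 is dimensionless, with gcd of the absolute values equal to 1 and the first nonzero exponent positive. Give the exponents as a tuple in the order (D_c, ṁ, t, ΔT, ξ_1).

(1, -2, 1, 2, -2)

M: e_1·(0) + e_2·(1) + e_3·(0) + e_4·(0) + e_5·(-1) = 0
L: e_1·(2) + e_2·(0) + e_3·(0) + e_4·(0) + e_5·(1) = 0
T: e_1·(-1) + e_2·(-1) + e_3·(1) + e_4·(0) + e_5·(1) = 0
Θ: e_1·(0) + e_2·(0) + e_3·(0) + e_4·(1) + e_5·(1) = 0
Solving this homogeneous linear system for the smallest-integer solution (first nonzero entry positive) gives (1, -2, 1, 2, -2).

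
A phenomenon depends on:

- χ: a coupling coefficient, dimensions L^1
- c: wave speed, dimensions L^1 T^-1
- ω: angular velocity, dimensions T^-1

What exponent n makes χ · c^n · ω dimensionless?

-1

Balance the L exponent: (1)·n from c, plus (1) + (0) = 1 from the rest, must sum to zero.
n + 1 = 0, so n = -1.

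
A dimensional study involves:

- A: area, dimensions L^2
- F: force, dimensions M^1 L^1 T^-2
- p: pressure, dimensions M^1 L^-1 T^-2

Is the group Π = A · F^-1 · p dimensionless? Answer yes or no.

Sum the exponent of each base dimension across the product:
  M: [A]_M − [F]_M + [p]_M = (0) − (1) + (1) = 0
  L: [A]_L − [F]_L + [p]_L = (2) − (1) + (-1) = 0
  T: [A]_T − [F]_T + [p]_T = (0) − (-2) + (-2) = 0
  I: [A]_I − [F]_I + [p]_I = (0) − (0) + (0) = 0
All base exponents vanish — dimensionless.

yes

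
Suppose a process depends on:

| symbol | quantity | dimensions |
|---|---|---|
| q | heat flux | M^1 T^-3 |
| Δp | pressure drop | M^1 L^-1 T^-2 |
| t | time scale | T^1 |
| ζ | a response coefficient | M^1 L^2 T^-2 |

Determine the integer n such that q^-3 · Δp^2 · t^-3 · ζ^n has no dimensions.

Balance the M exponent: (1)·n from ζ, plus −3·(1) + 2·(1) − 3·(0) = -1 from the rest, must sum to zero.
n − 1 = 0, so n = 1.

1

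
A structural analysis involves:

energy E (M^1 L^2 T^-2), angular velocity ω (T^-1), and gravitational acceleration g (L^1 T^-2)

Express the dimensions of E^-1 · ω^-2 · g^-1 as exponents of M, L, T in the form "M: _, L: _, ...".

Collect each base-dimension exponent across the product:
  M: −(1) − 2·(0) − (0) = -1
  L: −(2) − 2·(0) − (1) = -3
  T: −(-2) − 2·(-1) − (-2) = 6
So the dimensions are [M⁻¹ L⁻³ T⁶].

M: -1, L: -3, T: 6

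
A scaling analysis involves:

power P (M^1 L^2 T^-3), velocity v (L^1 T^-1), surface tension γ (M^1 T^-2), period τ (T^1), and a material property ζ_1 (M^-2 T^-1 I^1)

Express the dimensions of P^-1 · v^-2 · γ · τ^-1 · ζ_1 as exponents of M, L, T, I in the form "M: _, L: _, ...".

M: -2, L: -4, T: 1, I: 1

Collect each base-dimension exponent across the product:
  M: −(1) − 2·(0) + (1) − (0) + (-2) = -2
  L: −(2) − 2·(1) + (0) − (0) + (0) = -4
  T: −(-3) − 2·(-1) + (-2) − (1) + (-1) = 1
  I: −(0) − 2·(0) + (0) − (0) + (1) = 1
So the dimensions are [M⁻² L⁻⁴ T I].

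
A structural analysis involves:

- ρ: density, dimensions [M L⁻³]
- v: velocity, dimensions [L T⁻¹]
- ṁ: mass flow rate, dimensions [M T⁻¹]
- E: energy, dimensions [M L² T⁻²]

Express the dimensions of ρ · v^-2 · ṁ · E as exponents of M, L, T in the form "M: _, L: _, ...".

M: 3, L: -3, T: -1

Collect each base-dimension exponent across the product:
  M: (1) − 2·(0) + (1) + (1) = 3
  L: (-3) − 2·(1) + (0) + (2) = -3
  T: (0) − 2·(-1) + (-1) + (-2) = -1
So the dimensions are [M³ L⁻³ T⁻¹].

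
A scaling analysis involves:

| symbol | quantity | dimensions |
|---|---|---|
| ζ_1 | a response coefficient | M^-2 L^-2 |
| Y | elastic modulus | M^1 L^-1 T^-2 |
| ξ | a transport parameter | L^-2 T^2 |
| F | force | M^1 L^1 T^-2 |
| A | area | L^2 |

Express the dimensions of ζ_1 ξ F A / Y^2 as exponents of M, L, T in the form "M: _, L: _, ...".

Collect each base-dimension exponent across the product:
  M: (-2) − 2·(1) + (0) + (1) + (0) = -3
  L: (-2) − 2·(-1) + (-2) + (1) + (2) = 1
  T: (0) − 2·(-2) + (2) + (-2) + (0) = 4
So the dimensions are [M⁻³ L T⁴].

M: -3, L: 1, T: 4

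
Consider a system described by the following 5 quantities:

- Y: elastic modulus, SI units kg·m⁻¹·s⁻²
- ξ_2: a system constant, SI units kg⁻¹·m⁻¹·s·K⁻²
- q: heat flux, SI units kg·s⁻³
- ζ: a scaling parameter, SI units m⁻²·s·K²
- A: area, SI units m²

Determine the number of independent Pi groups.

There are 5 variables and 4 base dimensions (M, L, T, Θ).
The dimension matrix has rank 4.
Independent dimensionless groups: 5 − 4 = 1.

1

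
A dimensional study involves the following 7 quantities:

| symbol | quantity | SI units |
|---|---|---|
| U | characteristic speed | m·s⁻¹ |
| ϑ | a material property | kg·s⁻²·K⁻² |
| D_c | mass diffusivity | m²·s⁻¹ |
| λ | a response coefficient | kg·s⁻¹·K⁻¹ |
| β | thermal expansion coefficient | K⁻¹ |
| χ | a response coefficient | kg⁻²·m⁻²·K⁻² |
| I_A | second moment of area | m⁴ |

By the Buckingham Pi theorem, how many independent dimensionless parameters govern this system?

There are 7 variables and 4 base dimensions (M, L, T, Θ).
The dimension matrix has rank 4.
Independent dimensionless groups: 7 − 4 = 3.

3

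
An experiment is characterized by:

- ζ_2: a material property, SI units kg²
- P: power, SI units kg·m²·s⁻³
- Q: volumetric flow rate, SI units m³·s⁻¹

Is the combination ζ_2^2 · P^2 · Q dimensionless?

Sum the exponent of each base dimension across the product:
  M: 2·[ζ_2]_M + 2·[P]_M + [Q]_M = 2·(2) + 2·(1) + (0) = 6
  L: 2·[ζ_2]_L + 2·[P]_L + [Q]_L = 2·(0) + 2·(2) + (3) = 7
  T: 2·[ζ_2]_T + 2·[P]_T + [Q]_T = 2·(0) + 2·(-3) + (-1) = -7
Net dimensions [M⁶ L⁷ T⁻⁷] ≠ [1] — not dimensionless.

no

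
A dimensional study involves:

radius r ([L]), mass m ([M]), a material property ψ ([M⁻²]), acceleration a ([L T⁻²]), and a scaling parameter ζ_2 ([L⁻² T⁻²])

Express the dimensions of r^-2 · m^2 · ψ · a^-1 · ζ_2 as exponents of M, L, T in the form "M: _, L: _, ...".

Collect each base-dimension exponent across the product:
  M: −2·(0) + 2·(1) + (-2) − (0) + (0) = 0
  L: −2·(1) + 2·(0) + (0) − (1) + (-2) = -5
  T: −2·(0) + 2·(0) + (0) − (-2) + (-2) = 0
So the dimensions are [L⁻⁵].

M: 0, L: -5, T: 0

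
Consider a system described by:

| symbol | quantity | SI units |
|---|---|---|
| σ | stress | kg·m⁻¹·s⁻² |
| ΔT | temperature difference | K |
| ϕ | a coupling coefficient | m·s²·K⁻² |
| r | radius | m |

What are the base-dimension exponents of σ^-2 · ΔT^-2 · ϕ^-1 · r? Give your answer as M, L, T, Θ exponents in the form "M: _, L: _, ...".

Collect each base-dimension exponent across the product:
  M: −2·(1) − 2·(0) − (0) + (0) = -2
  L: −2·(-1) − 2·(0) − (1) + (1) = 2
  T: −2·(-2) − 2·(0) − (2) + (0) = 2
  Θ: −2·(0) − 2·(1) − (-2) + (0) = 0
So the dimensions are [M⁻² L² T²].

M: -2, L: 2, T: 2, Θ: 0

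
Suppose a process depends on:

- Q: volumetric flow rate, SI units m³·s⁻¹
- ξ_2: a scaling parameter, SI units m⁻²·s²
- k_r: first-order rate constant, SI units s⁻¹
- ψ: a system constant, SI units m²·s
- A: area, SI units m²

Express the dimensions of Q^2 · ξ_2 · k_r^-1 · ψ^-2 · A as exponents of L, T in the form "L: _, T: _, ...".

Collect each base-dimension exponent across the product:
  L: 2·(3) + (-2) − (0) − 2·(2) + (2) = 2
  T: 2·(-1) + (2) − (-1) − 2·(1) + (0) = -1
So the dimensions are [L² T⁻¹].

L: 2, T: -1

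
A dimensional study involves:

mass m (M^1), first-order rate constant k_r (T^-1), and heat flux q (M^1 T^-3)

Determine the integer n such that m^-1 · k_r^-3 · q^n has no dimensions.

1

Balance the M exponent: (1)·n from q, plus −(1) − 3·(0) = -1 from the rest, must sum to zero.
n − 1 = 0, so n = 1.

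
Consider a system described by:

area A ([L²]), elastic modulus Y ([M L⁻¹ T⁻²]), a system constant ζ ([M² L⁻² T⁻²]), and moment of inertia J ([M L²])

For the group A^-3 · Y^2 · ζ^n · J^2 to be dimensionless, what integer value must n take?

Balance the M exponent: (2)·n from ζ, plus −3·(0) + 2·(1) + 2·(1) = 4 from the rest, must sum to zero.
2n + 4 = 0, so n = -2.

-2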